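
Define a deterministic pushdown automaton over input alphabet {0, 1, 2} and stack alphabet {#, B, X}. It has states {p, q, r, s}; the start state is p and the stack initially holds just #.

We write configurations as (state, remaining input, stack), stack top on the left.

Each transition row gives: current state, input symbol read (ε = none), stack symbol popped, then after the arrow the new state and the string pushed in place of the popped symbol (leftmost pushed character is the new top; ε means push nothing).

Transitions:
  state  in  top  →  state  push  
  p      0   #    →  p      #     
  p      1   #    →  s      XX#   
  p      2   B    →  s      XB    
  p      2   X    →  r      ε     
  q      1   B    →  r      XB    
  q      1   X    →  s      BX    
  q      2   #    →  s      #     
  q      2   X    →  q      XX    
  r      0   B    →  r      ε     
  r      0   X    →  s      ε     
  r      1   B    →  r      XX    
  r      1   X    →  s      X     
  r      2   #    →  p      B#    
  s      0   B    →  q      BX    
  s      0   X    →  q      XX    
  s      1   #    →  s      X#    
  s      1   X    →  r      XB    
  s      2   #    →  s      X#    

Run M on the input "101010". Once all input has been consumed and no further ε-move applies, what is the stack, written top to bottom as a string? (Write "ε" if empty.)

BXXXX#

(p, 101010, #)
  read 1, top #: go to s, push XX# → (s, 01010, XX#)
  read 0, top X: go to q, push XX → (q, 1010, XXX#)
  read 1, top X: go to s, push BX → (s, 010, BXXX#)
  read 0, top B: go to q, push BX → (q, 10, BXXXX#)
  read 1, top B: go to r, push XB → (r, 0, XBXXXX#)
  read 0, top X: go to s, push ε → (s, ε, BXXXX#)
All input consumed in state s with stack BXXXX#.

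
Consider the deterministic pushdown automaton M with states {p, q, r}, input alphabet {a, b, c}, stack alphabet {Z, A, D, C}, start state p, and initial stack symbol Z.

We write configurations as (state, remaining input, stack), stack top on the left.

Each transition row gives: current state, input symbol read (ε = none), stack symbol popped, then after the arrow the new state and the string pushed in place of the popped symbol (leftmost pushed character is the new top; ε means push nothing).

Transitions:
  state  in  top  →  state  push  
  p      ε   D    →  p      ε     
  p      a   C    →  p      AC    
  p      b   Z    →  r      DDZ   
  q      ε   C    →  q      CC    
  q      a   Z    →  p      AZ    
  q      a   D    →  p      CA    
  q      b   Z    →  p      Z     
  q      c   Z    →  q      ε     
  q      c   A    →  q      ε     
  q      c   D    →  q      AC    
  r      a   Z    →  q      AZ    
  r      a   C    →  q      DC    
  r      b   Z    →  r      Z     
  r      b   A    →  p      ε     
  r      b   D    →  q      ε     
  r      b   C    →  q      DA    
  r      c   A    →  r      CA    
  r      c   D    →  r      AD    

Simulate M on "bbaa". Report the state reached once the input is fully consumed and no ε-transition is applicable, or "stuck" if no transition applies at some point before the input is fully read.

p

(p, bbaa, Z)
  read b, top Z: go to r, push DDZ → (r, baa, DDZ)
  read b, top D: go to q, push ε → (q, aa, DZ)
  read a, top D: go to p, push CA → (p, a, CAZ)
  read a, top C: go to p, push AC → (p, ε, ACAZ)
All input consumed; M is in state p.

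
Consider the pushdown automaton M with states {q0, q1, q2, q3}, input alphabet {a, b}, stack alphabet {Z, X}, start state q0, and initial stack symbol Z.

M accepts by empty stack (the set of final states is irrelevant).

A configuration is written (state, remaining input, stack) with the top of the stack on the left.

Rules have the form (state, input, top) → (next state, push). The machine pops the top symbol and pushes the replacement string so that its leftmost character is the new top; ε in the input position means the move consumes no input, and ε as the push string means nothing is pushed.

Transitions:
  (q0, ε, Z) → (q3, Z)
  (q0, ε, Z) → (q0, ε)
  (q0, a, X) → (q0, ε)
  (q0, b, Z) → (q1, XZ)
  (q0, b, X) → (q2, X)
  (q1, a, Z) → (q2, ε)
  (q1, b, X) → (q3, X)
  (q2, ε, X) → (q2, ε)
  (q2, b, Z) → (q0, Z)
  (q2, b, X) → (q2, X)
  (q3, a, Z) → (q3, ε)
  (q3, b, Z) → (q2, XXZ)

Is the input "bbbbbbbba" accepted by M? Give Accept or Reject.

Accept

One accepting computation: (q0, bbbbbbbba, Z) ⊢ (q3, bbbbbbbba, Z) ⊢ (q2, bbbbbbba, XXZ) ⊢ (q2, bbbbbbba, XZ) ⊢ (q2, bbbbbba, XZ) ⊢ (q2, bbbbba, XZ) ⊢ (q2, bbbba, XZ) ⊢ (q2, bbba, XZ) ⊢ (q2, bba, XZ) ⊢ (q2, ba, XZ) ⊢ (q2, ba, Z) ⊢ (q0, a, Z) ⊢ (q3, a, Z) ⊢ (q3, ε, ε)
All input consumed and the stack is empty.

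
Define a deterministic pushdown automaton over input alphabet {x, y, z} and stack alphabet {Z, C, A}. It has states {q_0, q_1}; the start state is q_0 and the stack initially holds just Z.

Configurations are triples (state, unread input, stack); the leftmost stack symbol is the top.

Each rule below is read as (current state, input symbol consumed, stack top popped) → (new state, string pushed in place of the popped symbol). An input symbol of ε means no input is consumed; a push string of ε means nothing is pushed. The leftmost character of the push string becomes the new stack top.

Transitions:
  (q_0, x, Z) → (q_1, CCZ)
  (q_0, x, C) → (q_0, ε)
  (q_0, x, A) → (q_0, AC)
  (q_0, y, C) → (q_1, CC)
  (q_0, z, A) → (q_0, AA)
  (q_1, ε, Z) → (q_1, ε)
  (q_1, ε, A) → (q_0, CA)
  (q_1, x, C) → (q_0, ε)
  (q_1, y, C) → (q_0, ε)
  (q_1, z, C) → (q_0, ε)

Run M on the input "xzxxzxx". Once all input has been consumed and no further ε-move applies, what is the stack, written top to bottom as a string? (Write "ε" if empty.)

(q_0, xzxxzxx, Z)
  read x, top Z: go to q_1, push CCZ → (q_1, zxxzxx, CCZ)
  read z, top C: go to q_0, push ε → (q_0, xxzxx, CZ)
  read x, top C: go to q_0, push ε → (q_0, xzxx, Z)
  read x, top Z: go to q_1, push CCZ → (q_1, zxx, CCZ)
  read z, top C: go to q_0, push ε → (q_0, xx, CZ)
  read x, top C: go to q_0, push ε → (q_0, x, Z)
  read x, top Z: go to q_1, push CCZ → (q_1, ε, CCZ)
All input consumed in state q_1 with stack CCZ.

CCZ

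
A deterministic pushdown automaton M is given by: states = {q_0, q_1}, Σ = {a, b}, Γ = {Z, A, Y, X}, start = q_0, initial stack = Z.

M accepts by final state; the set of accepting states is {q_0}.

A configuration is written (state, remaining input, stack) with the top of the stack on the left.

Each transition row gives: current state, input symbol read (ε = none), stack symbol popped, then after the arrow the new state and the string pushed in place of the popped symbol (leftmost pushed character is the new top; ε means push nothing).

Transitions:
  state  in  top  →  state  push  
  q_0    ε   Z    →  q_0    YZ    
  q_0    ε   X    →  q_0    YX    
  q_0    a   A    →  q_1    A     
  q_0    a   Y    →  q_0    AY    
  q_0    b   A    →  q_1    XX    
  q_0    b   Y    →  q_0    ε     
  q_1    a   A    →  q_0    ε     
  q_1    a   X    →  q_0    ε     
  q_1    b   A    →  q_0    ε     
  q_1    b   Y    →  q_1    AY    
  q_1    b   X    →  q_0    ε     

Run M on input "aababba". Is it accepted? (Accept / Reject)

(q_0, aababba, Z) ⊢ (q_0, aababba, YZ) ⊢ (q_0, ababba, AYZ) ⊢ (q_1, babba, AYZ) ⊢ (q_0, abba, YZ) ⊢ (q_0, bba, AYZ) ⊢ (q_1, ba, XXYZ) ⊢ (q_0, a, XYZ) ⊢ (q_0, a, YXYZ) ⊢ (q_0, ε, AYXYZ)
All input consumed; state q_0 ∈ F.

Accept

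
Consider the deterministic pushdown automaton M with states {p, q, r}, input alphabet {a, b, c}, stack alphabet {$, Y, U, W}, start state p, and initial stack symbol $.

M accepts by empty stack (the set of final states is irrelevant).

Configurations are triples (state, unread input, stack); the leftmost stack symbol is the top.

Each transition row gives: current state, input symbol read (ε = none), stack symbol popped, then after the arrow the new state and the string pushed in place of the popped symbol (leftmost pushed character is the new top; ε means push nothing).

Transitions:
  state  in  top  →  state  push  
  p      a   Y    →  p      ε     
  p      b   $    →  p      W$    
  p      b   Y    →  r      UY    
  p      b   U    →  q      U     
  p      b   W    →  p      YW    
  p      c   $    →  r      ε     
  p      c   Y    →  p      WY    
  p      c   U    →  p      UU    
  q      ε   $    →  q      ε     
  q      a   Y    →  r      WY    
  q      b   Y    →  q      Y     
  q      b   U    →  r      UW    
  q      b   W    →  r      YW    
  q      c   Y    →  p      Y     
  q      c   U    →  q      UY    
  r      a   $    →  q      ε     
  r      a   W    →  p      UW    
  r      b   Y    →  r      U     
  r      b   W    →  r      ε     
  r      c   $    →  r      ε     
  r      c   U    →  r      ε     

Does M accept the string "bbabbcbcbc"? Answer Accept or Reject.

Accept

(p, bbabbcbcbc, $)
  read b, top $: go to p, push W$ → (p, babbcbcbc, W$)
  read b, top W: go to p, push YW → (p, abbcbcbc, YW$)
  read a, top Y: go to p, push ε → (p, bbcbcbc, W$)
  read b, top W: go to p, push YW → (p, bcbcbc, YW$)
  read b, top Y: go to r, push UY → (r, cbcbc, UYW$)
  read c, top U: go to r, push ε → (r, bcbc, YW$)
  read b, top Y: go to r, push U → (r, cbc, UW$)
  read c, top U: go to r, push ε → (r, bc, W$)
  read b, top W: go to r, push ε → (r, c, $)
  read c, top $: go to r, push ε → (r, ε, ε)
All input consumed and the stack is empty.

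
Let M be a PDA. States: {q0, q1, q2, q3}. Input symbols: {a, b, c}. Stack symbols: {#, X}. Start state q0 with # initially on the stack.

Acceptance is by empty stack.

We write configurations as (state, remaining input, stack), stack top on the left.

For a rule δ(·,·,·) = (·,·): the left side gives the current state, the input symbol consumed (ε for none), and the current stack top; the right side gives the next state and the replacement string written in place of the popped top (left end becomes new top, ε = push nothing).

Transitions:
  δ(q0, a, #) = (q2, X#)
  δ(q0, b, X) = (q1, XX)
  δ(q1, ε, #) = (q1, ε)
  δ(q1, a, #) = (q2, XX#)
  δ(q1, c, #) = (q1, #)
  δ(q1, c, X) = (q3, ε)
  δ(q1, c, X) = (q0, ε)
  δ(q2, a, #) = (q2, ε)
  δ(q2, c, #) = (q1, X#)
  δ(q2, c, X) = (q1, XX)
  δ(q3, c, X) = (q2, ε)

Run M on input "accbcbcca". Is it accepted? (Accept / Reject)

Accept

One accepting computation: (q0, accbcbcca, #) ⊢ (q2, ccbcbcca, X#) ⊢ (q1, cbcbcca, XX#) ⊢ (q0, bcbcca, X#) ⊢ (q1, cbcca, XX#) ⊢ (q0, bcca, X#) ⊢ (q1, cca, XX#) ⊢ (q3, ca, X#) ⊢ (q2, a, #) ⊢ (q2, ε, ε)
All input consumed and the stack is empty.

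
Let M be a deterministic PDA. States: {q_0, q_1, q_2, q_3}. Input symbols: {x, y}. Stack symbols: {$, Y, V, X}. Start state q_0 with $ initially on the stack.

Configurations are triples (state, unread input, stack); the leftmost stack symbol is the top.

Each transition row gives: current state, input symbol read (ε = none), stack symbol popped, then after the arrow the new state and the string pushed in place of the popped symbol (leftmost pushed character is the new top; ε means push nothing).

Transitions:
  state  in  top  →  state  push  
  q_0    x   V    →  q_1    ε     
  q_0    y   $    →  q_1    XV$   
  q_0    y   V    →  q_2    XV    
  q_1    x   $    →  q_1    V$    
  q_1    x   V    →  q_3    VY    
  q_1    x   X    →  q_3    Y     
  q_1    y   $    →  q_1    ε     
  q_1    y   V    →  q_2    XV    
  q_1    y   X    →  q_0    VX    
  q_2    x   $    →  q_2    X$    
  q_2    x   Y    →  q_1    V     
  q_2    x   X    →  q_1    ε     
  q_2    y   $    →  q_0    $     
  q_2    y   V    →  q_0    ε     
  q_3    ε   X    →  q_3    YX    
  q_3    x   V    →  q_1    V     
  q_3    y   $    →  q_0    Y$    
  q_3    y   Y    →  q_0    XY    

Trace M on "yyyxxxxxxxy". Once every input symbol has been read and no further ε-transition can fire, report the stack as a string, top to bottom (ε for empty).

(q_0, yyyxxxxxxxy, $)
  read y, top $: go to q_1, push XV$ → (q_1, yyxxxxxxxy, XV$)
  read y, top X: go to q_0, push VX → (q_0, yxxxxxxxy, VXV$)
  read y, top V: go to q_2, push XV → (q_2, xxxxxxxy, XVXV$)
  read x, top X: go to q_1, push ε → (q_1, xxxxxxy, VXV$)
  read x, top V: go to q_3, push VY → (q_3, xxxxxy, VYXV$)
  read x, top V: go to q_1, push V → (q_1, xxxxy, VYXV$)
  read x, top V: go to q_3, push VY → (q_3, xxxy, VYYXV$)
  read x, top V: go to q_1, push V → (q_1, xxy, VYYXV$)
  read x, top V: go to q_3, push VY → (q_3, xy, VYYYXV$)
  read x, top V: go to q_1, push V → (q_1, y, VYYYXV$)
  read y, top V: go to q_2, push XV → (q_2, ε, XVYYYXV$)
All input consumed in state q_2 with stack XVYYYXV$.

XVYYYXV$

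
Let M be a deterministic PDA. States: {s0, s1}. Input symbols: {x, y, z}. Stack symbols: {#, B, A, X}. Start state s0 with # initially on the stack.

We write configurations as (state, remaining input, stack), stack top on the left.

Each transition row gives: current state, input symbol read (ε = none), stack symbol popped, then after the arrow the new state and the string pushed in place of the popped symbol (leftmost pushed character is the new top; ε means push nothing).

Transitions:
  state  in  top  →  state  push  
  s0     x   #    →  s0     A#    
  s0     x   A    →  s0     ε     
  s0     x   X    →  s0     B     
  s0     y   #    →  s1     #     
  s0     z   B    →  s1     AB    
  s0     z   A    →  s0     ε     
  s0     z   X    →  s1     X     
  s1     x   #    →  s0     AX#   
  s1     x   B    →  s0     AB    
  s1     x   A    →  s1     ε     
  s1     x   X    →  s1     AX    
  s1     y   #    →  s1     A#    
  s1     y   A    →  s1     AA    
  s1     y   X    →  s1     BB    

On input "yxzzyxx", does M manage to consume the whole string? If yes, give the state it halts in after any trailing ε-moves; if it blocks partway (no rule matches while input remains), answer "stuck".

s0

(s0, yxzzyxx, #)
  read y, top #: go to s1, push # → (s1, xzzyxx, #)
  read x, top #: go to s0, push AX# → (s0, zzyxx, AX#)
  read z, top A: go to s0, push ε → (s0, zyxx, X#)
  read z, top X: go to s1, push X → (s1, yxx, X#)
  read y, top X: go to s1, push BB → (s1, xx, BB#)
  read x, top B: go to s0, push AB → (s0, x, ABB#)
  read x, top A: go to s0, push ε → (s0, ε, BB#)
All input consumed; M is in state s0.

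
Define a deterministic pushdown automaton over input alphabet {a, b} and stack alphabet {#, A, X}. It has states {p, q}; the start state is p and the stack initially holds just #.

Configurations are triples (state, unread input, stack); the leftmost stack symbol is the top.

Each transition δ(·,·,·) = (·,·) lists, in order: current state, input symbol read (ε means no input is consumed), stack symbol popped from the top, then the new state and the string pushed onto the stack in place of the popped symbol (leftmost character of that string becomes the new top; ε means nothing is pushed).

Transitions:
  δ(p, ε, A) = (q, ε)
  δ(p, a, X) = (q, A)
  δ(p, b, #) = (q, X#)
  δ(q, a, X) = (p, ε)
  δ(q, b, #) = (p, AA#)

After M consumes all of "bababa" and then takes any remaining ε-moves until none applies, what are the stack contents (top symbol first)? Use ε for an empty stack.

(p, bababa, #)
  read b, top #: go to q, push X# → (q, ababa, X#)
  read a, top X: go to p, push ε → (p, baba, #)
  read b, top #: go to q, push X# → (q, aba, X#)
  read a, top X: go to p, push ε → (p, ba, #)
  read b, top #: go to q, push X# → (q, a, X#)
  read a, top X: go to p, push ε → (p, ε, #)
All input consumed in state p with stack #.

#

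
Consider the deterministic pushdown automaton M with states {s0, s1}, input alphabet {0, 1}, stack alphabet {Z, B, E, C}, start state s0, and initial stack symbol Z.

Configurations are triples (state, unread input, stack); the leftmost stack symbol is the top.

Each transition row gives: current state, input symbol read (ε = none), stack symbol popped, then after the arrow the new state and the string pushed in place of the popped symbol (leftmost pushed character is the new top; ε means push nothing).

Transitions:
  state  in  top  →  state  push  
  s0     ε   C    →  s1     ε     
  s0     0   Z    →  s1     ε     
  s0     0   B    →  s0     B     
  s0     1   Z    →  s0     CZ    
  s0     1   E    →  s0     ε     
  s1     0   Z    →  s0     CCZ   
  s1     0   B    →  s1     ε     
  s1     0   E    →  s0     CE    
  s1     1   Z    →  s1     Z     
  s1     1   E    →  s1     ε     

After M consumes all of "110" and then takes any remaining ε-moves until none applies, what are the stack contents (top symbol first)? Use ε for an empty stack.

CZ

(s0, 110, Z) ⊢ (s0, 10, CZ) ⊢ (s1, 10, Z) ⊢ (s1, 0, Z) ⊢ (s0, ε, CCZ) ⊢ (s1, ε, CZ)
All input consumed in state s1 with stack CZ.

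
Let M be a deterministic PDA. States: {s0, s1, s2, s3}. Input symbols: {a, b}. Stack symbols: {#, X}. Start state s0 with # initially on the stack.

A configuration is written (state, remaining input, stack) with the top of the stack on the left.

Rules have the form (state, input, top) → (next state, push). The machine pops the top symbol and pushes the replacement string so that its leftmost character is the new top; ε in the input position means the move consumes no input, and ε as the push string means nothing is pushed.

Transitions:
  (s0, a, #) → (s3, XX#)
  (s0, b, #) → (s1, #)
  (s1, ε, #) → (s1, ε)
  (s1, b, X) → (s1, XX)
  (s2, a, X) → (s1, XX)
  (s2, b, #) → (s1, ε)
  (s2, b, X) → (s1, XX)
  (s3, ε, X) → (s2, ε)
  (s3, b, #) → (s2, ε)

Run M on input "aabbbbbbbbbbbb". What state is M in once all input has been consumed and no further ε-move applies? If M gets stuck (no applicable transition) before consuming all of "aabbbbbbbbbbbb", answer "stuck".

s1

(s0, aabbbbbbbbbbbb, #)
  read a, top #: go to s3, push XX# → (s3, abbbbbbbbbbbb, XX#)
  ε-move, top X: go to s2, push ε → (s2, abbbbbbbbbbbb, X#)
  read a, top X: go to s1, push XX → (s1, bbbbbbbbbbbb, XX#)
  read b, top X: go to s1, push XX → (s1, bbbbbbbbbbb, XXX#)
  read b, top X: go to s1, push XX → (s1, bbbbbbbbbb, XXXX#)
  read b, top X: go to s1, push XX → (s1, bbbbbbbbb, XXXXX#)
  read b, top X: go to s1, push XX → (s1, bbbbbbbb, XXXXXX#)
  read b, top X: go to s1, push XX → (s1, bbbbbbb, XXXXXXX#)
  read b, top X: go to s1, push XX → (s1, bbbbbb, XXXXXXXX#)
  read b, top X: go to s1, push XX → (s1, bbbbb, XXXXXXXXX#)
  read b, top X: go to s1, push XX → (s1, bbbb, XXXXXXXXXX#)
  read b, top X: go to s1, push XX → (s1, bbb, XXXXXXXXXXX#)
  read b, top X: go to s1, push XX → (s1, bb, XXXXXXXXXXXX#)
  read b, top X: go to s1, push XX → (s1, b, XXXXXXXXXXXXX#)
  read b, top X: go to s1, push XX → (s1, ε, XXXXXXXXXXXXXX#)
All input consumed; M is in state s1.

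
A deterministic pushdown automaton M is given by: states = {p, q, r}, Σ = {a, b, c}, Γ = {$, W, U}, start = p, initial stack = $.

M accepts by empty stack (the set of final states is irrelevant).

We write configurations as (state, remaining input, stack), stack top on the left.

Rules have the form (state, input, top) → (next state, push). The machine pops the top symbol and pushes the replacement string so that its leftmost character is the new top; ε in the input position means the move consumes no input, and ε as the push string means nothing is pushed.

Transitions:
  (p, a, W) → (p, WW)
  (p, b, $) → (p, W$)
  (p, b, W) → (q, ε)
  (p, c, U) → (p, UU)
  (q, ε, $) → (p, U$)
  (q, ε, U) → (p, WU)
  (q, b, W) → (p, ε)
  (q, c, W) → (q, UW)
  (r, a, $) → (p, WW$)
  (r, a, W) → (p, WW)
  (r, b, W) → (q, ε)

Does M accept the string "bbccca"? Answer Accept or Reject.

Reject

(p, bbccca, $)
  read b, top $: go to p, push W$ → (p, bccca, W$)
  read b, top W: go to q, push ε → (q, ccca, $)
  ε-move, top $: go to p, push U$ → (p, ccca, U$)
  read c, top U: go to p, push UU → (p, cca, UU$)
  read c, top U: go to p, push UU → (p, ca, UUU$)
  read c, top U: go to p, push UU → (p, a, UUUU$)
No transition applies at (p, a, UUUU$); input not fully consumed.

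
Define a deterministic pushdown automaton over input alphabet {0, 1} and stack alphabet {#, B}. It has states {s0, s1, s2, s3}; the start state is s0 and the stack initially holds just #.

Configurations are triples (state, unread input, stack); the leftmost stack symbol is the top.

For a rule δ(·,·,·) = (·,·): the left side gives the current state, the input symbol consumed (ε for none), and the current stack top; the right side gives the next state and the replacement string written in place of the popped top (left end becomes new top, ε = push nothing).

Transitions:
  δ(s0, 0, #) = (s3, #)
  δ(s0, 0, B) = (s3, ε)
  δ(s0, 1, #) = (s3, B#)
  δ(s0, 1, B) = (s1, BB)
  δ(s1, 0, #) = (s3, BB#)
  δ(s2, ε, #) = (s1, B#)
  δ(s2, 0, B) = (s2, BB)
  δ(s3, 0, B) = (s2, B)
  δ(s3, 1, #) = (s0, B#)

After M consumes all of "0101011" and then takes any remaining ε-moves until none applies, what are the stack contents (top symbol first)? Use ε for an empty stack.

BB#

(s0, 0101011, #) ⊢ (s3, 101011, #) ⊢ (s0, 01011, B#) ⊢ (s3, 1011, #) ⊢ (s0, 011, B#) ⊢ (s3, 11, #) ⊢ (s0, 1, B#) ⊢ (s1, ε, BB#)
All input consumed in state s1 with stack BB#.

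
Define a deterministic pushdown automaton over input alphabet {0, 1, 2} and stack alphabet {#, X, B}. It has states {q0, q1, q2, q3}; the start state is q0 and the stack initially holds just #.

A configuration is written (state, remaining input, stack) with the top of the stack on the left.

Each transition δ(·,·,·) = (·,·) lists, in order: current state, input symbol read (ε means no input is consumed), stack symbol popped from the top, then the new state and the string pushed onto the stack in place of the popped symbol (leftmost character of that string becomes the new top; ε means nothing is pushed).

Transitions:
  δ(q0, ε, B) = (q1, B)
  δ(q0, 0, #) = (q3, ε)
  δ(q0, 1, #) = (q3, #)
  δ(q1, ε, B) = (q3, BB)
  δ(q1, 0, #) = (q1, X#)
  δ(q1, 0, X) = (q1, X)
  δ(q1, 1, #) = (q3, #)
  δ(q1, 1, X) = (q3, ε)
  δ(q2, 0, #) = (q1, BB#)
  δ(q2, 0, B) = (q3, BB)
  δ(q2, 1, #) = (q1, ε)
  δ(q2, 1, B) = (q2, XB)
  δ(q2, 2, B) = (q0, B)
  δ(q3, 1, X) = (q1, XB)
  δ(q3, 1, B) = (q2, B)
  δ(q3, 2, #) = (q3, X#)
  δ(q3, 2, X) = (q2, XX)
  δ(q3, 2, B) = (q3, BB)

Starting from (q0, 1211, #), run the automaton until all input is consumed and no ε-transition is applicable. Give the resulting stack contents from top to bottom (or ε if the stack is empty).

(q0, 1211, #)
  read 1, top #: go to q3, push # → (q3, 211, #)
  read 2, top #: go to q3, push X# → (q3, 11, X#)
  read 1, top X: go to q1, push XB → (q1, 1, XB#)
  read 1, top X: go to q3, push ε → (q3, ε, B#)
All input consumed in state q3 with stack B#.

B#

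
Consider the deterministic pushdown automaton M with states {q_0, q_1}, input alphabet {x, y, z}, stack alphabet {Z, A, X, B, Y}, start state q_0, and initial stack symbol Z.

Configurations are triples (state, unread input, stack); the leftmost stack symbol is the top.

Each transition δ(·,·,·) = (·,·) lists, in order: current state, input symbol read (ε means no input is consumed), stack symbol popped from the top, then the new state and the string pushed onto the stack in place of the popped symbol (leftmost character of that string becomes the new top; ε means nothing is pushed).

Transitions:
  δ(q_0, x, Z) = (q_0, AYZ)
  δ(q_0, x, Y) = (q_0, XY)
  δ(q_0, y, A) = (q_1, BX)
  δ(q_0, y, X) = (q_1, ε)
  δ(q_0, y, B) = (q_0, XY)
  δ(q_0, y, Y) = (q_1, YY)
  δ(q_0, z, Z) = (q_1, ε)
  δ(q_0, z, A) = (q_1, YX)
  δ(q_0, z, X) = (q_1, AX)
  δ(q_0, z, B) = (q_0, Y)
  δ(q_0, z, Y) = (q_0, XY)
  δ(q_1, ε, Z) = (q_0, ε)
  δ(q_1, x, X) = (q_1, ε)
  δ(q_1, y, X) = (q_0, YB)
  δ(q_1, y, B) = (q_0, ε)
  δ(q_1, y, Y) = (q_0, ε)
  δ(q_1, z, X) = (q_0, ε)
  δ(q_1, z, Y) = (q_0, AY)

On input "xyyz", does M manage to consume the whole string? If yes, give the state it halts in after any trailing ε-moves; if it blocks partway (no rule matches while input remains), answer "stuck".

q_1

(q_0, xyyz, Z) ⊢ (q_0, yyz, AYZ) ⊢ (q_1, yz, BXYZ) ⊢ (q_0, z, XYZ) ⊢ (q_1, ε, AXYZ)
All input consumed; M is in state q_1.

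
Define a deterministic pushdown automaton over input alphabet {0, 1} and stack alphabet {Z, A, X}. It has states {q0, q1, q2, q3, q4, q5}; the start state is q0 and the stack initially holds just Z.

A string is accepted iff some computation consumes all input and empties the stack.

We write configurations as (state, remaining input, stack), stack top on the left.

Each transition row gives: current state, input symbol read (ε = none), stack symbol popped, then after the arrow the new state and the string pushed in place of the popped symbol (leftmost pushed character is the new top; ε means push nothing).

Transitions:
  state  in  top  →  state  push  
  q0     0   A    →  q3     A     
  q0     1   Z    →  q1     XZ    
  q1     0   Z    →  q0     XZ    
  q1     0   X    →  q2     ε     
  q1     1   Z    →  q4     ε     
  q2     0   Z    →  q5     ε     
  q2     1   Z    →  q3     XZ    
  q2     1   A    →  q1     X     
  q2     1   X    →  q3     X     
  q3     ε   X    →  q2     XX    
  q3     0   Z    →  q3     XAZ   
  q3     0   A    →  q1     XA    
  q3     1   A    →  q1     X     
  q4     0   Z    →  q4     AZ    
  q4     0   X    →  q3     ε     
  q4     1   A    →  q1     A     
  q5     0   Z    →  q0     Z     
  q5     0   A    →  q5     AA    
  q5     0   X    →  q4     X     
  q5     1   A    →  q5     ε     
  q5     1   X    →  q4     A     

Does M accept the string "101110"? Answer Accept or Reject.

Reject

(q0, 101110, Z)
  read 1, top Z: go to q1, push XZ → (q1, 01110, XZ)
  read 0, top X: go to q2, push ε → (q2, 1110, Z)
  read 1, top Z: go to q3, push XZ → (q3, 110, XZ)
  ε-move, top X: go to q2, push XX → (q2, 110, XXZ)
  read 1, top X: go to q3, push X → (q3, 10, XXZ)
  ε-move, top X: go to q2, push XX → (q2, 10, XXXZ)
  read 1, top X: go to q3, push X → (q3, 0, XXXZ)
  ε-move, top X: go to q2, push XX → (q2, 0, XXXXZ)
No transition applies at (q2, 0, XXXXZ); input not fully consumed.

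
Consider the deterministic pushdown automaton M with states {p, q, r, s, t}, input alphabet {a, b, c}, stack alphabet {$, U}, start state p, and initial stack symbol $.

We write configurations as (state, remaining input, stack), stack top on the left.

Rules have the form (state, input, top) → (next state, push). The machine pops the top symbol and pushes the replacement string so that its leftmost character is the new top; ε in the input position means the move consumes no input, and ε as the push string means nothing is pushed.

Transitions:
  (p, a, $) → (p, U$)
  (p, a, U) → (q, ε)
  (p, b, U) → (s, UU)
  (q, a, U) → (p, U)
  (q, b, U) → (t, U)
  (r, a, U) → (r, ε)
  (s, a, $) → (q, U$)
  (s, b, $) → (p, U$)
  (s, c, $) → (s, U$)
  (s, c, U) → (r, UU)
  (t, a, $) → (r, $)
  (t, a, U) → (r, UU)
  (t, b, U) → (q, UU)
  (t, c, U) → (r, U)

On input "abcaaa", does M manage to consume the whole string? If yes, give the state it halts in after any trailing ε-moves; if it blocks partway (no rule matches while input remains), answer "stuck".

(p, abcaaa, $)
  read a, top $: go to p, push U$ → (p, bcaaa, U$)
  read b, top U: go to s, push UU → (s, caaa, UU$)
  read c, top U: go to r, push UU → (r, aaa, UUU$)
  read a, top U: go to r, push ε → (r, aa, UU$)
  read a, top U: go to r, push ε → (r, a, U$)
  read a, top U: go to r, push ε → (r, ε, $)
All input consumed; M is in state r.

r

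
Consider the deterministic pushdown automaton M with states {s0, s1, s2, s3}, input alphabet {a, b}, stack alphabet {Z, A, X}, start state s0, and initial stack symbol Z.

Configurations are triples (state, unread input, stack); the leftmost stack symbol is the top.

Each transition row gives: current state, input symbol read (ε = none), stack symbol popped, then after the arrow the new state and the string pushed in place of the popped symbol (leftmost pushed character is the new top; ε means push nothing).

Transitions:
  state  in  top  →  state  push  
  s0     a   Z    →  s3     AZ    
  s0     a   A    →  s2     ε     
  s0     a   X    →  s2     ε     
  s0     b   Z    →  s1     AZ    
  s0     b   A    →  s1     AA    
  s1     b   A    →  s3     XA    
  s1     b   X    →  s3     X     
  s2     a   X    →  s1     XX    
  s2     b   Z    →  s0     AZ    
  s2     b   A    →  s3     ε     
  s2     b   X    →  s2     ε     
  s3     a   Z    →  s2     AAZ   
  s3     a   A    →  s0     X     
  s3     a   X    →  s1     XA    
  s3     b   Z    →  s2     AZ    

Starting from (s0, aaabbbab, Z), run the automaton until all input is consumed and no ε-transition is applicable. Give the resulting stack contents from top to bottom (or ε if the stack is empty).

XAAAZ

(s0, aaabbbab, Z) ⊢ (s3, aabbbab, AZ) ⊢ (s0, abbbab, XZ) ⊢ (s2, bbbab, Z) ⊢ (s0, bbab, AZ) ⊢ (s1, bab, AAZ) ⊢ (s3, ab, XAAZ) ⊢ (s1, b, XAAAZ) ⊢ (s3, ε, XAAAZ)
All input consumed in state s3 with stack XAAAZ.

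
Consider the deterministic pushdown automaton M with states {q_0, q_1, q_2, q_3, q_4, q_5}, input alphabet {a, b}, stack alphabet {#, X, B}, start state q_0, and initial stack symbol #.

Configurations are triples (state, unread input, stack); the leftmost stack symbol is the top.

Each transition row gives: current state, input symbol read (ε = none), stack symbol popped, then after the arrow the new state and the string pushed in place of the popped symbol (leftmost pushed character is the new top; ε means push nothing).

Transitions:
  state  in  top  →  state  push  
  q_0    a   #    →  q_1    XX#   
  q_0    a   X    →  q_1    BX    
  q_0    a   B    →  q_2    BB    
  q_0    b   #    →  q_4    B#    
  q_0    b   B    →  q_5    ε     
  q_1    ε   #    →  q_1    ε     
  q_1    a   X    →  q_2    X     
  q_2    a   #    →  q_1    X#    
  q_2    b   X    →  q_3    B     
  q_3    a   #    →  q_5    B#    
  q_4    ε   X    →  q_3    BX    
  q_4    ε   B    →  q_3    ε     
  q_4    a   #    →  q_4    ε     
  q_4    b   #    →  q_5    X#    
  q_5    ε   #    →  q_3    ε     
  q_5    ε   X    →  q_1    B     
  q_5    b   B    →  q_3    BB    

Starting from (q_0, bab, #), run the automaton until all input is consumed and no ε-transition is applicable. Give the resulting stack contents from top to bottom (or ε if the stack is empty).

BB#

(q_0, bab, #) ⊢ (q_4, ab, B#) ⊢ (q_3, ab, #) ⊢ (q_5, b, B#) ⊢ (q_3, ε, BB#)
All input consumed in state q_3 with stack BB#.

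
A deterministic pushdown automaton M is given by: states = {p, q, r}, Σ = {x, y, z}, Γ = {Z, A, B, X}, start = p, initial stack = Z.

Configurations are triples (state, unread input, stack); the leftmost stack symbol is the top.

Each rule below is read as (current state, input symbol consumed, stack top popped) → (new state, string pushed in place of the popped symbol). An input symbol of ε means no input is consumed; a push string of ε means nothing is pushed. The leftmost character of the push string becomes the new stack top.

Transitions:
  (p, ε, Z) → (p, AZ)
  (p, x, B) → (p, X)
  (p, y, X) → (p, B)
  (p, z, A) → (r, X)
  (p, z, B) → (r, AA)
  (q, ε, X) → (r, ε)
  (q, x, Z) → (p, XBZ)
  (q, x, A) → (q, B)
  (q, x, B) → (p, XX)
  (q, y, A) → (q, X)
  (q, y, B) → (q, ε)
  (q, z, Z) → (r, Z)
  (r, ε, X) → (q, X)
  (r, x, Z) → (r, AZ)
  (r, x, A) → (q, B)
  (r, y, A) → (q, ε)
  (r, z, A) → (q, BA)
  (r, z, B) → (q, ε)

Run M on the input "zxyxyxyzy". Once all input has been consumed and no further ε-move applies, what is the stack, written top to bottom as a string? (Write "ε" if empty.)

(p, zxyxyxyzy, Z)
  ε-move, top Z: go to p, push AZ → (p, zxyxyxyzy, AZ)
  read z, top A: go to r, push X → (r, xyxyxyzy, XZ)
  ε-move, top X: go to q, push X → (q, xyxyxyzy, XZ)
  ε-move, top X: go to r, push ε → (r, xyxyxyzy, Z)
  read x, top Z: go to r, push AZ → (r, yxyxyzy, AZ)
  read y, top A: go to q, push ε → (q, xyxyzy, Z)
  read x, top Z: go to p, push XBZ → (p, yxyzy, XBZ)
  read y, top X: go to p, push B → (p, xyzy, BBZ)
  read x, top B: go to p, push X → (p, yzy, XBZ)
  read y, top X: go to p, push B → (p, zy, BBZ)
  read z, top B: go to r, push AA → (r, y, AABZ)
  read y, top A: go to q, push ε → (q, ε, ABZ)
All input consumed in state q with stack ABZ.

ABZ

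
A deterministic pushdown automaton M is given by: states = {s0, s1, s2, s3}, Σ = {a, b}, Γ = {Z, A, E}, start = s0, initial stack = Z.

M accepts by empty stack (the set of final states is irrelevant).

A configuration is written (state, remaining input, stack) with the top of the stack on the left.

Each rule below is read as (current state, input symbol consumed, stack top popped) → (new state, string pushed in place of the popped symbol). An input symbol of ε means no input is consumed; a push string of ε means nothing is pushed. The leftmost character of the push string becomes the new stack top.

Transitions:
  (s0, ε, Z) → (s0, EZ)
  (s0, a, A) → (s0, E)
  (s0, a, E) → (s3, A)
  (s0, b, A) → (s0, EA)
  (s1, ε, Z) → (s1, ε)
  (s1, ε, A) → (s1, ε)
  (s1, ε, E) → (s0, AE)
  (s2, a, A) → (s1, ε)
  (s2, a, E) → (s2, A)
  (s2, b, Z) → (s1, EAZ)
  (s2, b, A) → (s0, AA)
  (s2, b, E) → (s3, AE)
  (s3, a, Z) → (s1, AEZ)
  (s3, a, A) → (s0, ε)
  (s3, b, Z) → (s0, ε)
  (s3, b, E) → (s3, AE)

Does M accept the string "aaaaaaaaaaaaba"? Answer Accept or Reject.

(s0, aaaaaaaaaaaaba, Z)
  ε-move, top Z: go to s0, push EZ → (s0, aaaaaaaaaaaaba, EZ)
  read a, top E: go to s3, push A → (s3, aaaaaaaaaaaba, AZ)
  read a, top A: go to s0, push ε → (s0, aaaaaaaaaaba, Z)
  ε-move, top Z: go to s0, push EZ → (s0, aaaaaaaaaaba, EZ)
  read a, top E: go to s3, push A → (s3, aaaaaaaaaba, AZ)
  read a, top A: go to s0, push ε → (s0, aaaaaaaaba, Z)
  ε-move, top Z: go to s0, push EZ → (s0, aaaaaaaaba, EZ)
  read a, top E: go to s3, push A → (s3, aaaaaaaba, AZ)
  read a, top A: go to s0, push ε → (s0, aaaaaaba, Z)
  ε-move, top Z: go to s0, push EZ → (s0, aaaaaaba, EZ)
  read a, top E: go to s3, push A → (s3, aaaaaba, AZ)
  read a, top A: go to s0, push ε → (s0, aaaaba, Z)
  ε-move, top Z: go to s0, push EZ → (s0, aaaaba, EZ)
  read a, top E: go to s3, push A → (s3, aaaba, AZ)
  read a, top A: go to s0, push ε → (s0, aaba, Z)
  ε-move, top Z: go to s0, push EZ → (s0, aaba, EZ)
  read a, top E: go to s3, push A → (s3, aba, AZ)
  read a, top A: go to s0, push ε → (s0, ba, Z)
  ε-move, top Z: go to s0, push EZ → (s0, ba, EZ)
No transition applies at (s0, ba, EZ); input not fully consumed.

Reject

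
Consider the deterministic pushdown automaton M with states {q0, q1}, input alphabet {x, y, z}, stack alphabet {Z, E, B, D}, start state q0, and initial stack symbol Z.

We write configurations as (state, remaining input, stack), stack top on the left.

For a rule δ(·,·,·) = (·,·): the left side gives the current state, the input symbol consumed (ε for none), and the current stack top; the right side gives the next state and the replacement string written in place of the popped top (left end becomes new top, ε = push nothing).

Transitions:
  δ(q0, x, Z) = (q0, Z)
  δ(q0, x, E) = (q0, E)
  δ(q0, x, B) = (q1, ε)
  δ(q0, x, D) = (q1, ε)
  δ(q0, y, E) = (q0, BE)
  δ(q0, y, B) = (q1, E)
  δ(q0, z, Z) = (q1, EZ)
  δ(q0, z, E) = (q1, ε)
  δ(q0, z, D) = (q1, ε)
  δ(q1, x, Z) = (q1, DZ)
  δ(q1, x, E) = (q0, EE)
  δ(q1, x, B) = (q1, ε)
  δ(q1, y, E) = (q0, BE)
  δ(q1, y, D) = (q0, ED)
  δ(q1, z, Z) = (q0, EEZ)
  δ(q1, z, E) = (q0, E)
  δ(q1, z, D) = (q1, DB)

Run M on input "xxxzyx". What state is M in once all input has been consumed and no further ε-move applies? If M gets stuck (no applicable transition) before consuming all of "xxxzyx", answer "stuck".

q1

(q0, xxxzyx, Z) ⊢ (q0, xxzyx, Z) ⊢ (q0, xzyx, Z) ⊢ (q0, zyx, Z) ⊢ (q1, yx, EZ) ⊢ (q0, x, BEZ) ⊢ (q1, ε, EZ)
All input consumed; M is in state q1.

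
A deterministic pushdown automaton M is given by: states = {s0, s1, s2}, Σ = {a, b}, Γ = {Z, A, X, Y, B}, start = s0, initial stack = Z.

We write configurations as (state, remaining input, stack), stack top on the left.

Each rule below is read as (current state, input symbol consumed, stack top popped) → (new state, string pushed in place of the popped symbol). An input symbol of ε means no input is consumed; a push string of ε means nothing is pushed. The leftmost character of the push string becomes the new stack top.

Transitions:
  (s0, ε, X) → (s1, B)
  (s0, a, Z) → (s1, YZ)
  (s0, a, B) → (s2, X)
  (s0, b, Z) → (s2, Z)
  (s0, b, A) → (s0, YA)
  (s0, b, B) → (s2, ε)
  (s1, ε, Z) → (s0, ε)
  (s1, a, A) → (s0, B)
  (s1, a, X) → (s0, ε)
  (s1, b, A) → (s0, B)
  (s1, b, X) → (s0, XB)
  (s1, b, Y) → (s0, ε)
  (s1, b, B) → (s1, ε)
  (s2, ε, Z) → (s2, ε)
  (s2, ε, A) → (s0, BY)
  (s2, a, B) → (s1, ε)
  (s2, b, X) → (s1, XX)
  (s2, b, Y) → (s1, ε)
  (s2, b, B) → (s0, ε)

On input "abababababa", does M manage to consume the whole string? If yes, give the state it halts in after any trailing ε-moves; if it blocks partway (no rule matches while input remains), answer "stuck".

s1

(s0, abababababa, Z)
  read a, top Z: go to s1, push YZ → (s1, bababababa, YZ)
  read b, top Y: go to s0, push ε → (s0, ababababa, Z)
  read a, top Z: go to s1, push YZ → (s1, babababa, YZ)
  read b, top Y: go to s0, push ε → (s0, abababa, Z)
  read a, top Z: go to s1, push YZ → (s1, bababa, YZ)
  read b, top Y: go to s0, push ε → (s0, ababa, Z)
  read a, top Z: go to s1, push YZ → (s1, baba, YZ)
  read b, top Y: go to s0, push ε → (s0, aba, Z)
  read a, top Z: go to s1, push YZ → (s1, ba, YZ)
  read b, top Y: go to s0, push ε → (s0, a, Z)
  read a, top Z: go to s1, push YZ → (s1, ε, YZ)
All input consumed; M is in state s1.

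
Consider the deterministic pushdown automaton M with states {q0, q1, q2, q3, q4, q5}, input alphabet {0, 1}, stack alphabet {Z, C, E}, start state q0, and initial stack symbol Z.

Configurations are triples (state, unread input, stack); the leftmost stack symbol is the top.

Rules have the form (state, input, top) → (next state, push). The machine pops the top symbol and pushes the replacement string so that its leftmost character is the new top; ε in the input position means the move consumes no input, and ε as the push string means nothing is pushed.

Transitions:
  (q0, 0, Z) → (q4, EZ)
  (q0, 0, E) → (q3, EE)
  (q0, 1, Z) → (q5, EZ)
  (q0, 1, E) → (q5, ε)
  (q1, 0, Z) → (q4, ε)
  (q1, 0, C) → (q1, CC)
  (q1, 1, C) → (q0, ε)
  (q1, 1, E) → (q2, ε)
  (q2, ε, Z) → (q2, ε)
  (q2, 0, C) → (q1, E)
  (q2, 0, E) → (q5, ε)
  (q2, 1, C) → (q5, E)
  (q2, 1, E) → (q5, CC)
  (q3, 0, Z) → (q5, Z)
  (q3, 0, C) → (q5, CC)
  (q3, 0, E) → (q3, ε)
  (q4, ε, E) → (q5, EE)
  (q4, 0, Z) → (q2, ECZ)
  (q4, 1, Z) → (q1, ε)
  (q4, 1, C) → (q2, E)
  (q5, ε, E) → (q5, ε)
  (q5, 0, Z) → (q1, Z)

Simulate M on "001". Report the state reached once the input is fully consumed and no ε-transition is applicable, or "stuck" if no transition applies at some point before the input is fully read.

stuck

(q0, 001, Z)
  read 0, top Z: go to q4, push EZ → (q4, 01, EZ)
  ε-move, top E: go to q5, push EE → (q5, 01, EEZ)
  ε-move, top E: go to q5, push ε → (q5, 01, EZ)
  ε-move, top E: go to q5, push ε → (q5, 01, Z)
  read 0, top Z: go to q1, push Z → (q1, 1, Z)
No transition for (q1, 1, top Z); M blocks with input 1 remaining.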